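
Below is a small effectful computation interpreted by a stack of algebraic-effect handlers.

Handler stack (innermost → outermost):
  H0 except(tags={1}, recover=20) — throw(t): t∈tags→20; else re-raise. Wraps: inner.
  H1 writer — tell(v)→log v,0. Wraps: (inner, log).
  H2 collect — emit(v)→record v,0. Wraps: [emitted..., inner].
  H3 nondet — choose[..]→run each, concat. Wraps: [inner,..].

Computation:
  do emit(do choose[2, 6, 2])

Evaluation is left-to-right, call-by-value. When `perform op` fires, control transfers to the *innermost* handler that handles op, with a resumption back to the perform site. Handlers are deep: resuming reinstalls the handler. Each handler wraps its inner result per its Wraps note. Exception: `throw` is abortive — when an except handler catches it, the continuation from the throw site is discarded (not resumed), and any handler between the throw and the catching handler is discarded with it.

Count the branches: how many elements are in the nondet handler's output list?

Evaluation trace:
choose[2, 6, 2] @ H3
  branch[0] choose=2:
    emit(2) @ H2 ⇒ out+=2
    H0 returns 0
    H1 returns (0, ())
    H2 returns [2, (0, ())]
    H3 returns [[2, (0, ())]]
  branch[1] choose=6:
    emit(6) @ H2 ⇒ out+=6
    H0 returns 0
    H1 returns (0, ())
    H2 returns [6, (0, ())]
    H3 returns [[6, (0, ())]]
  branch[2] choose=2:
    emit(2) @ H2 ⇒ out+=2
    H0 returns 0
    H1 returns (0, ())
    H2 returns [2, (0, ())]
    H3 returns [[2, (0, ())]]
= [[2, (0, ())], [6, (0, ())], [2, (0, ())]]

Answer: 3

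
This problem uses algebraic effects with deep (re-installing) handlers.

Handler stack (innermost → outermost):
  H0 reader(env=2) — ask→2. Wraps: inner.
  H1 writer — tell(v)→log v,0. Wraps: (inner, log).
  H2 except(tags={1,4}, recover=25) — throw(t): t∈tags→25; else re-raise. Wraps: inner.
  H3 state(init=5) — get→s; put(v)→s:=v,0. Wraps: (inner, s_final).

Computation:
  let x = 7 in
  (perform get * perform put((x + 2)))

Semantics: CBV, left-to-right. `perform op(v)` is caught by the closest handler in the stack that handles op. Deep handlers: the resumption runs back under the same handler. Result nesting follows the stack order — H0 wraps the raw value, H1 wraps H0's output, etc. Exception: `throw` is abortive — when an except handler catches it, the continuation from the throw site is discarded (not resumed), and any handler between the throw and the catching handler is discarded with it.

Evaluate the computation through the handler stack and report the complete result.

Answer: ((0, ()), 9)

Step-by-step:
get @ H3 ⇒ 5
put(9) @ H3 ⇒ s:=9
H0 returns 0
H1 returns (0, ())
H2 returns (0, ())
H3 returns ((0, ()), 9)
= ((0, ()), 9)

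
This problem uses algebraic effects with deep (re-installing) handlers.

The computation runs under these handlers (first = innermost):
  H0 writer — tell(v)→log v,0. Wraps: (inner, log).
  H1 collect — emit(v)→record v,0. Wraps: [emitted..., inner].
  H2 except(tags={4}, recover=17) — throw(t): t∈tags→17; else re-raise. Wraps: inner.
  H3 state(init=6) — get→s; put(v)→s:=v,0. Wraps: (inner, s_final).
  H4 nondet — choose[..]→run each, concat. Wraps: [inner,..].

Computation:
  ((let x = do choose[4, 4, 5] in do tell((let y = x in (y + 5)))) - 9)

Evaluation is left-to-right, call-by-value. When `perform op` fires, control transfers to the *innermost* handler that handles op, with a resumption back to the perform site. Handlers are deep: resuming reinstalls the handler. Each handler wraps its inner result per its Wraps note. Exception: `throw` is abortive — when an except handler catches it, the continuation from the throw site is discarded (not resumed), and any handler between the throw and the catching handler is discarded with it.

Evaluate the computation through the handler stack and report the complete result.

Step-by-step:
choose[4, 4, 5] @ H4
  branch[0] choose=4:
    tell(9) @ H0 ⇒ log+=9
    H0 returns (-9, (9))
    H1 returns [(-9, (9))]
    H2 returns [(-9, (9))]
    H3 returns ([(-9, (9))], 6)
    H4 returns [([(-9, (9))], 6)]
  branch[1] choose=4:
    tell(9) @ H0 ⇒ log+=9
    H0 returns (-9, (9))
    H1 returns [(-9, (9))]
    H2 returns [(-9, (9))]
    H3 returns ([(-9, (9))], 6)
    H4 returns [([(-9, (9))], 6)]
  branch[2] choose=5:
    tell(10) @ H0 ⇒ log+=10
    H0 returns (-9, (10))
    H1 returns [(-9, (10))]
    H2 returns [(-9, (10))]
    H3 returns ([(-9, (10))], 6)
    H4 returns [([(-9, (10))], 6)]
= [([(-9, (9))], 6), ([(-9, (9))], 6), ([(-9, (10))], 6)]

Answer: [([(-9, (9))], 6), ([(-9, (9))], 6), ([(-9, (10))], 6)]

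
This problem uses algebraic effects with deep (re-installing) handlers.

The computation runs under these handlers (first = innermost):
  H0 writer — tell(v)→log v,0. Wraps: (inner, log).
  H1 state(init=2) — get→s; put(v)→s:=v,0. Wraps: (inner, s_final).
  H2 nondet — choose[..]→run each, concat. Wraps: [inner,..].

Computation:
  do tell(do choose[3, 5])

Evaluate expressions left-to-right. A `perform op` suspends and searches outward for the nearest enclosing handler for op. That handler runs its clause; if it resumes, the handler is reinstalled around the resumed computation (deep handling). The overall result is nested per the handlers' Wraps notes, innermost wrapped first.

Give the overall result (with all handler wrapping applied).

Step-by-step:
choose[3, 5] @ H2
  branch[0] choose=3:
    tell(3) @ H0 ⇒ log+=3
    H0 returns (0, (3))
    H1 returns ((0, (3)), 2)
    H2 returns [((0, (3)), 2)]
  branch[1] choose=5:
    tell(5) @ H0 ⇒ log+=5
    H0 returns (0, (5))
    H1 returns ((0, (5)), 2)
    H2 returns [((0, (5)), 2)]
= [((0, (3)), 2), ((0, (5)), 2)]

Answer: [((0, (3)), 2), ((0, (5)), 2)]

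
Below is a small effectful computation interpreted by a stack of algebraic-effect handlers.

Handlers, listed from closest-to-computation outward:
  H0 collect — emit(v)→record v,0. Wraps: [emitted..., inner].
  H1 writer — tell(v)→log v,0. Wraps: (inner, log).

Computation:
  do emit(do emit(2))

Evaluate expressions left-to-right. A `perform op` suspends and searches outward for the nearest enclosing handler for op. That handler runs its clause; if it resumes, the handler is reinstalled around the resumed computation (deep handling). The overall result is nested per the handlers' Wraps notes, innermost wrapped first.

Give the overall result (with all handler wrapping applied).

Working:
emit(2) @ H0 ⇒ out+=2
emit(0) @ H0 ⇒ out+=0
H0 returns [2, 0, 0]
H1 returns ([2, 0, 0], ())
= ([2, 0, 0], ())

Answer: ([2, 0, 0], ())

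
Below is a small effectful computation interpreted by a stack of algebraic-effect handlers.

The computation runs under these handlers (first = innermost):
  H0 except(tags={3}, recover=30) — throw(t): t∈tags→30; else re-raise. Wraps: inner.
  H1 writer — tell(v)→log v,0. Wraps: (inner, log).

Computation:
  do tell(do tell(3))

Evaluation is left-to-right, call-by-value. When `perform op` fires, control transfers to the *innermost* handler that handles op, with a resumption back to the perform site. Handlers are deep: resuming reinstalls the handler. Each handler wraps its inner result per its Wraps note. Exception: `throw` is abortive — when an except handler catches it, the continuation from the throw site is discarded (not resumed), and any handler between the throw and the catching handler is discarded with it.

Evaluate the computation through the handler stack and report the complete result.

Evaluation trace:
tell(3) @ H1 ⇒ log+=3
tell(0) @ H1 ⇒ log+=0
H0 returns 0
H1 returns (0, (3, 0))
= (0, (3, 0))

Answer: (0, (3, 0))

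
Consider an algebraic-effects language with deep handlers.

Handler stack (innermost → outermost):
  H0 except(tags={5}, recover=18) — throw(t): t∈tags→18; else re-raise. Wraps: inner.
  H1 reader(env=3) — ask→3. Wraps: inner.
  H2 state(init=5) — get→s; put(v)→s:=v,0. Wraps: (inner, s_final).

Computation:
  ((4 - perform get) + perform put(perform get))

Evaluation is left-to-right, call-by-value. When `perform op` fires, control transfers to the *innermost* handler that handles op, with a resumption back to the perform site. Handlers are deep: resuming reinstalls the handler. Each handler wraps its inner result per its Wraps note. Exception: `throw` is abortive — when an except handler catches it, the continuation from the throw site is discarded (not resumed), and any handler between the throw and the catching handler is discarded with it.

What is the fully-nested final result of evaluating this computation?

Answer: (-1, 5)

Working:
get @ H2 ⇒ 5
get @ H2 ⇒ 5
put(5) @ H2 ⇒ s:=5
H0 returns -1
H1 returns -1
H2 returns (-1, 5)
= (-1, 5)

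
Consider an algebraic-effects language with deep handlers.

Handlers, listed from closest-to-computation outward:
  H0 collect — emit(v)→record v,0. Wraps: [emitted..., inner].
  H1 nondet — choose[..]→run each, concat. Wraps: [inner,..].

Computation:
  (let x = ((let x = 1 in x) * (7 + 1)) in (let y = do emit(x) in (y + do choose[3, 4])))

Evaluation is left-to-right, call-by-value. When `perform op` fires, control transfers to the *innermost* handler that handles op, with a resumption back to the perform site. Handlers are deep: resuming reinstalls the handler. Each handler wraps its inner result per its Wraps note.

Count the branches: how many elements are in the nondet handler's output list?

Answer: 2

Step-by-step:
emit(8) @ H0 ⇒ out+=8
choose[3, 4] @ H1
  branch[0] choose=3:
    H0 returns [8, 3]
    H1 returns [[8, 3]]
  branch[1] choose=4:
    H0 returns [8, 4]
    H1 returns [[8, 4]]
= [[8, 3], [8, 4]]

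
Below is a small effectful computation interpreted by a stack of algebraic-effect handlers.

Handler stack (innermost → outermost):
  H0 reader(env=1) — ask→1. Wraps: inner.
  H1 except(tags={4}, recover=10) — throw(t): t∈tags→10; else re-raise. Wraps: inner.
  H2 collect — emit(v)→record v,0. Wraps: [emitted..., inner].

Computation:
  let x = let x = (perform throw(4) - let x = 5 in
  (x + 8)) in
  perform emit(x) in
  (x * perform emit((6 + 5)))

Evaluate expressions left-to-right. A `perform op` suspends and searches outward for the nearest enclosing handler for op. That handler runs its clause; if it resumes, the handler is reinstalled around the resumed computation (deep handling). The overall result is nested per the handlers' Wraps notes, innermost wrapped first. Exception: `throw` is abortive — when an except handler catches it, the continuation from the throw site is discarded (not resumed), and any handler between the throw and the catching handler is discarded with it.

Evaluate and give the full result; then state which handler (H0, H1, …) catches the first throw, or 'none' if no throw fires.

Answer: [10] ; first throw caught by: H1

Evaluation trace:
throw(4) @ H1 caught ⇒ 10
H2 returns [10]
= [10]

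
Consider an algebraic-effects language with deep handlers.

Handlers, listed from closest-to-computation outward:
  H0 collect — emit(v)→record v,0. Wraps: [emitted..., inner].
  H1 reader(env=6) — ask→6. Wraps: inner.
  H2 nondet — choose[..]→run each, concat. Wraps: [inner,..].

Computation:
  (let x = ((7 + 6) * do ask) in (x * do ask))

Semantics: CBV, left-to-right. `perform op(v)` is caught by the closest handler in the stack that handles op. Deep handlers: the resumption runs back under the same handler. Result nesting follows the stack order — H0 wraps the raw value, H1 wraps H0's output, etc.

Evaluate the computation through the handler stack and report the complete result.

Working:
ask @ H1 ⇒ 6
ask @ H1 ⇒ 6
H0 returns [468]
H1 returns [468]
H2 returns [[468]]
= [[468]]

Answer: [[468]]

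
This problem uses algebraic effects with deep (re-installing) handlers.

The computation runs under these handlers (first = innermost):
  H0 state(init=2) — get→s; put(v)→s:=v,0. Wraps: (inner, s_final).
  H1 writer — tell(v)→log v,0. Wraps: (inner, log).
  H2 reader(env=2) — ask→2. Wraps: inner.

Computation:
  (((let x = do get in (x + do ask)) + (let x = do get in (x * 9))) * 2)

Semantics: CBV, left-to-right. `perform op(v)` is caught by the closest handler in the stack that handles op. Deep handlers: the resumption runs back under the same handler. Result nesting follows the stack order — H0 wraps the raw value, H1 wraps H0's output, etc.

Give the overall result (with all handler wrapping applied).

Answer: ((44, 2), ())

Evaluation trace:
get @ H0 ⇒ 2
ask @ H2 ⇒ 2
get @ H0 ⇒ 2
H0 returns (44, 2)
H1 returns ((44, 2), ())
H2 returns ((44, 2), ())
= ((44, 2), ())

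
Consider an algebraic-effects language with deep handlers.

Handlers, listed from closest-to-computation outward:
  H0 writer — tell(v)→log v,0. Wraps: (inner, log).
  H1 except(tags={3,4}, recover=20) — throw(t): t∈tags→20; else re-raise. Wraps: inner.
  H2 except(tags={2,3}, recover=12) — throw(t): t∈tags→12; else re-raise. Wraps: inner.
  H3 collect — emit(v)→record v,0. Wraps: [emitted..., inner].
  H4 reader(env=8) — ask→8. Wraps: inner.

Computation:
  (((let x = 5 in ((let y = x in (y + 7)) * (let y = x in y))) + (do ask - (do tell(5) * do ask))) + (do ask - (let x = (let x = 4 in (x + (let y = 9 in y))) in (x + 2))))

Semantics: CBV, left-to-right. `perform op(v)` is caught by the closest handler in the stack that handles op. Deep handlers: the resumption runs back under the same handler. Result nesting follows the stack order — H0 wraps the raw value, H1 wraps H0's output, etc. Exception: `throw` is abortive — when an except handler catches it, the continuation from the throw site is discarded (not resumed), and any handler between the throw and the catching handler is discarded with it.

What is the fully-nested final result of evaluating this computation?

Answer: [(61, (5))]

Step-by-step:
ask @ H4 ⇒ 8
tell(5) @ H0 ⇒ log+=5
ask @ H4 ⇒ 8
ask @ H4 ⇒ 8
H0 returns (61, (5))
H1 returns (61, (5))
H2 returns (61, (5))
H3 returns [(61, (5))]
H4 returns [(61, (5))]
= [(61, (5))]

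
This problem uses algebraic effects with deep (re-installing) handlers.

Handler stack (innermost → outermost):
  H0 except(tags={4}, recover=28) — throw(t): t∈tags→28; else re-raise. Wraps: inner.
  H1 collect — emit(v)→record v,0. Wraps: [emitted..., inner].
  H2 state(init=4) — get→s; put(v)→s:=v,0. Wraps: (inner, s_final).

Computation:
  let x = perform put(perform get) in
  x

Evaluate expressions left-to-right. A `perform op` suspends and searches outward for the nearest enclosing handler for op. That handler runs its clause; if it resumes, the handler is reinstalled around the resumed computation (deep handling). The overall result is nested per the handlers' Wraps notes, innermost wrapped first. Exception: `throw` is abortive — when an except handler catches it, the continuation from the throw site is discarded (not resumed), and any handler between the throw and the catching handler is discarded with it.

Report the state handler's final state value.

Answer: 4

Step-by-step:
get @ H2 ⇒ 4
put(4) @ H2 ⇒ s:=4
H0 returns 0
H1 returns [0]
H2 returns ([0], 4)
= ([0], 4)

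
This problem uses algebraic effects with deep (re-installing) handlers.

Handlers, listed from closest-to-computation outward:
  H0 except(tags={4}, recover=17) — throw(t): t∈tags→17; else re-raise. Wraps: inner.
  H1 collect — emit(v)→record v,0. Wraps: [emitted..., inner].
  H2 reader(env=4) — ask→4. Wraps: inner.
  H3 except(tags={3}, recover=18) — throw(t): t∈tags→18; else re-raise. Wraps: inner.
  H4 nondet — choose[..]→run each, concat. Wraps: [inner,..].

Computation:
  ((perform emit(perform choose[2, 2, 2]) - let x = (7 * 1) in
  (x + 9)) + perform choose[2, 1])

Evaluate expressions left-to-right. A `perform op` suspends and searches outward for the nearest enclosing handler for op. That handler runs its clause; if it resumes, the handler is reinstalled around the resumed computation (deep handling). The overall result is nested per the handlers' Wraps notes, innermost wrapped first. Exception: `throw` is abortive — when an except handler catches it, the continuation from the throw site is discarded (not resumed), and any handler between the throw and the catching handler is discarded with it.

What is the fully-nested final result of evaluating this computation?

Step-by-step:
choose[2, 2, 2] @ H4
  branch[0] choose=2:
    emit(2) @ H1 ⇒ out+=2
    choose[2, 1] @ H4
      branch[0] choose=2:
        H0 returns -14
        H1 returns [2, -14]
        H2 returns [2, -14]
        H3 returns [2, -14]
        H4 returns [[2, -14]]
      branch[1] choose=1:
        H0 returns -15
        H1 returns [2, -15]
        H2 returns [2, -15]
        H3 returns [2, -15]
        H4 returns [[2, -15]]
  branch[1] choose=2:
    emit(2) @ H1 ⇒ out+=2
    choose[2, 1] @ H4
      branch[0] choose=2:
        H0 returns -14
        H1 returns [2, -14]
        H2 returns [2, -14]
        H3 returns [2, -14]
        H4 returns [[2, -14]]
      branch[1] choose=1:
        H0 returns -15
        H1 returns [2, -15]
        H2 returns [2, -15]
        H3 returns [2, -15]
        H4 returns [[2, -15]]
  branch[2] choose=2:
    emit(2) @ H1 ⇒ out+=2
    choose[2, 1] @ H4
      branch[0] choose=2:
        H0 returns -14
        H1 returns [2, -14]
        H2 returns [2, -14]
        H3 returns [2, -14]
        H4 returns [[2, -14]]
      branch[1] choose=1:
        H0 returns -15
        H1 returns [2, -15]
        H2 returns [2, -15]
        H3 returns [2, -15]
        H4 returns [[2, -15]]
= [[2, -14], [2, -15], [2, -14], [2, -15], [2, -14], [2, -15]]

Answer: [[2, -14], [2, -15], [2, -14], [2, -15], [2, -14], [2, -15]]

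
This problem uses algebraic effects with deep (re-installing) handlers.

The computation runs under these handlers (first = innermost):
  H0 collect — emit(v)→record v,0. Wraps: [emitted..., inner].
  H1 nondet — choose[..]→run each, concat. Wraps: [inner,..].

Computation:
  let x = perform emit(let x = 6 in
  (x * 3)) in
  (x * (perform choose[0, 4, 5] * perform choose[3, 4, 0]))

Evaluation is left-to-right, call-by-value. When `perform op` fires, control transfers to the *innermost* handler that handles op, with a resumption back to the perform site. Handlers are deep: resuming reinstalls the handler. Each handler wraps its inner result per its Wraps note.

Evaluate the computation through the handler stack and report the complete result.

Step-by-step:
emit(18) @ H0 ⇒ out+=18
choose[0, 4, 5] @ H1
  branch[0] choose=0:
    choose[3, 4, 0] @ H1
      branch[0] choose=3:
        H0 returns [18, 0]
        H1 returns [[18, 0]]
      branch[1] choose=4:
        H0 returns [18, 0]
        H1 returns [[18, 0]]
      branch[2] choose=0:
        H0 returns [18, 0]
        H1 returns [[18, 0]]
  branch[1] choose=4:
    choose[3, 4, 0] @ H1
      branch[0] choose=3:
        H0 returns [18, 0]
        H1 returns [[18, 0]]
      branch[1] choose=4:
        H0 returns [18, 0]
        H1 returns [[18, 0]]
      branch[2] choose=0:
        H0 returns [18, 0]
        H1 returns [[18, 0]]
  branch[2] choose=5:
    choose[3, 4, 0] @ H1
      branch[0] choose=3:
        H0 returns [18, 0]
        H1 returns [[18, 0]]
      branch[1] choose=4:
        H0 returns [18, 0]
        H1 returns [[18, 0]]
      branch[2] choose=0:
        H0 returns [18, 0]
        H1 returns [[18, 0]]
= [[18, 0], [18, 0], [18, 0], [18, 0], [18, 0], [18, 0], [18, 0], [18, 0], [18, 0]]

Answer: [[18, 0], [18, 0], [18, 0], [18, 0], [18, 0], [18, 0], [18, 0], [18, 0], [18, 0]]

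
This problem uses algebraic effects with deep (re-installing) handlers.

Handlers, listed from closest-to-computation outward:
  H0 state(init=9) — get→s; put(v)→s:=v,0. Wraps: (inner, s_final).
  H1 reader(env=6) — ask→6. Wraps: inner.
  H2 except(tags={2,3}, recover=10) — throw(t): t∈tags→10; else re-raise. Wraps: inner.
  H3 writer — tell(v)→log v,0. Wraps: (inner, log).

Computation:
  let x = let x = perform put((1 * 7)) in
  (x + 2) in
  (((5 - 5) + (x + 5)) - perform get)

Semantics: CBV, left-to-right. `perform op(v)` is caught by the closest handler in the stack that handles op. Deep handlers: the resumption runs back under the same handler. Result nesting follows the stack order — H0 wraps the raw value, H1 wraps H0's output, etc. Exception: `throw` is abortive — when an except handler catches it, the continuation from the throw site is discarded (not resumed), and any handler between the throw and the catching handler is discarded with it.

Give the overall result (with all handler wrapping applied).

Answer: ((0, 7), ())

Working:
put(7) @ H0 ⇒ s:=7
get @ H0 ⇒ 7
H0 returns (0, 7)
H1 returns (0, 7)
H2 returns (0, 7)
H3 returns ((0, 7), ())
= ((0, 7), ())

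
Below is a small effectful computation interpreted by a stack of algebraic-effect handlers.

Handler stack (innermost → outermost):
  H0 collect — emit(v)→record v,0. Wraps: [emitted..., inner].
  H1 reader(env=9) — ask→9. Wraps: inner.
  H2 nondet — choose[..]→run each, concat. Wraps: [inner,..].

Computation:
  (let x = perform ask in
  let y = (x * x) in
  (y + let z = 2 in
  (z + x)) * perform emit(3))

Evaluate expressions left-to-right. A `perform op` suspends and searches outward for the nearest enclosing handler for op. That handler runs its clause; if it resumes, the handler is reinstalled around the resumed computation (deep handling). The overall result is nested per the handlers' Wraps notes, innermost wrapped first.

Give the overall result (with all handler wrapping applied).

Step-by-step:
ask @ H1 ⇒ 9
emit(3) @ H0 ⇒ out+=3
H0 returns [3, 0]
H1 returns [3, 0]
H2 returns [[3, 0]]
= [[3, 0]]

Answer: [[3, 0]]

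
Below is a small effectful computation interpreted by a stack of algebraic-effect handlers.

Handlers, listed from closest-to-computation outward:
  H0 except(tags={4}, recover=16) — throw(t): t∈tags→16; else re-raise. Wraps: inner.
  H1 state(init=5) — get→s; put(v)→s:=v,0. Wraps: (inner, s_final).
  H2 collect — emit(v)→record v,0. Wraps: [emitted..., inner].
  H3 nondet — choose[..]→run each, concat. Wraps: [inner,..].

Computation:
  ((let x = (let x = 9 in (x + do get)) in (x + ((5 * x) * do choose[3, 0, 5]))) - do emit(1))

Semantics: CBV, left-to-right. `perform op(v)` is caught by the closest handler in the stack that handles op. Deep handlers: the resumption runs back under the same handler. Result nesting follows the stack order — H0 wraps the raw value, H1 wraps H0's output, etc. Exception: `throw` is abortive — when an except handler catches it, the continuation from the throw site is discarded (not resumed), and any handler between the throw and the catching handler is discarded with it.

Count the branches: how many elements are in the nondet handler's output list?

Evaluation trace:
get @ H1 ⇒ 5
choose[3, 0, 5] @ H3
  branch[0] choose=3:
    emit(1) @ H2 ⇒ out+=1
    H0 returns 224
    H1 returns (224, 5)
    H2 returns [1, (224, 5)]
    H3 returns [[1, (224, 5)]]
  branch[1] choose=0:
    emit(1) @ H2 ⇒ out+=1
    H0 returns 14
    H1 returns (14, 5)
    H2 returns [1, (14, 5)]
    H3 returns [[1, (14, 5)]]
  branch[2] choose=5:
    emit(1) @ H2 ⇒ out+=1
    H0 returns 364
    H1 returns (364, 5)
    H2 returns [1, (364, 5)]
    H3 returns [[1, (364, 5)]]
= [[1, (224, 5)], [1, (14, 5)], [1, (364, 5)]]

Answer: 3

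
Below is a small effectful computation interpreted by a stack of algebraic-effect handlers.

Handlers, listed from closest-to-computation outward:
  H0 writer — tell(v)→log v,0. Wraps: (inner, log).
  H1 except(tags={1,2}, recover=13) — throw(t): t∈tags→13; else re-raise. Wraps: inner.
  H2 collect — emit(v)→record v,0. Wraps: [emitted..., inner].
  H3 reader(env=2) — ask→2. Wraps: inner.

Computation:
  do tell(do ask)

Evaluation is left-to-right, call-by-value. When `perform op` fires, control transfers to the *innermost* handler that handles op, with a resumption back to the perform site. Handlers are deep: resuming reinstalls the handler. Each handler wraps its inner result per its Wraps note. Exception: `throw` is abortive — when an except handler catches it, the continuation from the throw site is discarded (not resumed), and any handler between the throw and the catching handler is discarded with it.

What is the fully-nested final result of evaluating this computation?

Evaluation trace:
ask @ H3 ⇒ 2
tell(2) @ H0 ⇒ log+=2
H0 returns (0, (2))
H1 returns (0, (2))
H2 returns [(0, (2))]
H3 returns [(0, (2))]
= [(0, (2))]

Answer: [(0, (2))]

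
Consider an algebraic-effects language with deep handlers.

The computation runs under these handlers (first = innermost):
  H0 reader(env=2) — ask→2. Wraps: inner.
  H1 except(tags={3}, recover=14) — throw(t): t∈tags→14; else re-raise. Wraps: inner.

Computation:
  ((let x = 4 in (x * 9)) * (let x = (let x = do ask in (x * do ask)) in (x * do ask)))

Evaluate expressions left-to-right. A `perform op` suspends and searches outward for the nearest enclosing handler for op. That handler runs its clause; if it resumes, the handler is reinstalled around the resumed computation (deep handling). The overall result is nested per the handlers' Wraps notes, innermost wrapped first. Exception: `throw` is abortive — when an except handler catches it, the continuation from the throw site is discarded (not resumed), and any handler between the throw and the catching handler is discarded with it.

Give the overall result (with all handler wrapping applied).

Step-by-step:
ask @ H0 ⇒ 2
ask @ H0 ⇒ 2
ask @ H0 ⇒ 2
H0 returns 288
H1 returns 288
= 288

Answer: 288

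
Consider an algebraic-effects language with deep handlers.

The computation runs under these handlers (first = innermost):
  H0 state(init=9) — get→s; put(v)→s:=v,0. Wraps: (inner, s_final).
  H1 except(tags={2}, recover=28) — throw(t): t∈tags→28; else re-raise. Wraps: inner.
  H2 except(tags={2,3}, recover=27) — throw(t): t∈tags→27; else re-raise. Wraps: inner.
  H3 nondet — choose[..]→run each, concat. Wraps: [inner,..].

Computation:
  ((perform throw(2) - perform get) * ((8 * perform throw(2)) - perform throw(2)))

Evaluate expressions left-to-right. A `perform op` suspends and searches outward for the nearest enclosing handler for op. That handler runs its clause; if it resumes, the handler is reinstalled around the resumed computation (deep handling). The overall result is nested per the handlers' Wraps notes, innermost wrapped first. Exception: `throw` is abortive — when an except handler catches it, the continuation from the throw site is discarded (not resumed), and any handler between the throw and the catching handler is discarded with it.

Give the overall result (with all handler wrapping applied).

Evaluation trace:
throw(2) @ H1 caught ⇒ 28
H2 returns 28
H3 returns [28]
= [28]

Answer: [28]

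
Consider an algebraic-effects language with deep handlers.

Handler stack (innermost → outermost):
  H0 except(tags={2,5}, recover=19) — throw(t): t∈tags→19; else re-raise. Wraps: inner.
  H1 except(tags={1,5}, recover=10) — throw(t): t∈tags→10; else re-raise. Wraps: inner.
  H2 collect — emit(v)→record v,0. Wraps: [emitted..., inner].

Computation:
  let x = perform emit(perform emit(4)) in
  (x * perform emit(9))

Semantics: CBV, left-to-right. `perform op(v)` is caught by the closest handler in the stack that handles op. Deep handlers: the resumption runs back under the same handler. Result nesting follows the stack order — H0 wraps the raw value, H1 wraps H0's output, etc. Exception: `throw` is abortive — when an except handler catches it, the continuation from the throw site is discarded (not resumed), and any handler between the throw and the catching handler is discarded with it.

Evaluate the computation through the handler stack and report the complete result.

Answer: [4, 0, 9, 0]

Working:
emit(4) @ H2 ⇒ out+=4
emit(0) @ H2 ⇒ out+=0
emit(9) @ H2 ⇒ out+=9
H0 returns 0
H1 returns 0
H2 returns [4, 0, 9, 0]
= [4, 0, 9, 0]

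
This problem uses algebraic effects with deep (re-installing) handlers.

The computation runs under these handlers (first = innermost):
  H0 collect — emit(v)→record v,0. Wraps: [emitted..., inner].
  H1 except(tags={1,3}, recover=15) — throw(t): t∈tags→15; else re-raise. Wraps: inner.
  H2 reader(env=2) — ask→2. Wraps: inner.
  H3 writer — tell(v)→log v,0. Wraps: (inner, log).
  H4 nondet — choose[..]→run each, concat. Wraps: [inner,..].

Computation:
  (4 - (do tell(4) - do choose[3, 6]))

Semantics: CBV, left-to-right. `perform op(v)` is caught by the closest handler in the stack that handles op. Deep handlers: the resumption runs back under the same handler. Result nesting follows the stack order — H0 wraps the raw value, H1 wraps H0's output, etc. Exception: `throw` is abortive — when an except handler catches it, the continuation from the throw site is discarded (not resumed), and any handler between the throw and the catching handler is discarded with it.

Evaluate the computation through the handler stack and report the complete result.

Answer: [([7], (4)), ([10], (4))]

Step-by-step:
tell(4) @ H3 ⇒ log+=4
choose[3, 6] @ H4
  branch[0] choose=3:
    H0 returns [7]
    H1 returns [7]
    H2 returns [7]
    H3 returns ([7], (4))
    H4 returns [([7], (4))]
  branch[1] choose=6:
    H0 returns [10]
    H1 returns [10]
    H2 returns [10]
    H3 returns ([10], (4))
    H4 returns [([10], (4))]
= [([7], (4)), ([10], (4))]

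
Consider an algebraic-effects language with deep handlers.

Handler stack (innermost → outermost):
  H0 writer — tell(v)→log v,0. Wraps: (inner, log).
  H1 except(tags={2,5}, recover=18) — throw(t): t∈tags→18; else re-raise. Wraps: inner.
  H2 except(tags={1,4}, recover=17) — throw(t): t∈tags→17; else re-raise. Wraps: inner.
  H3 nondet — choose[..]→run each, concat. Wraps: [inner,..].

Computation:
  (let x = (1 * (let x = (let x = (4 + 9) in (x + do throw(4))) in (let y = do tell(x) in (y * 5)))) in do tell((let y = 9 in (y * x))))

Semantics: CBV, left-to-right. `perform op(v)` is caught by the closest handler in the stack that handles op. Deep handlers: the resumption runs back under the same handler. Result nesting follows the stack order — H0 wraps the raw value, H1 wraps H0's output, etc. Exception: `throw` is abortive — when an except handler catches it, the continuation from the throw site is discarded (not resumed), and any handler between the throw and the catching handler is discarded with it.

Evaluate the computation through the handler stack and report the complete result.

Step-by-step:
throw(4) @ H1 re-raised
throw(4) @ H2 caught ⇒ 17
H3 returns [17]
= [17]

Answer: [17]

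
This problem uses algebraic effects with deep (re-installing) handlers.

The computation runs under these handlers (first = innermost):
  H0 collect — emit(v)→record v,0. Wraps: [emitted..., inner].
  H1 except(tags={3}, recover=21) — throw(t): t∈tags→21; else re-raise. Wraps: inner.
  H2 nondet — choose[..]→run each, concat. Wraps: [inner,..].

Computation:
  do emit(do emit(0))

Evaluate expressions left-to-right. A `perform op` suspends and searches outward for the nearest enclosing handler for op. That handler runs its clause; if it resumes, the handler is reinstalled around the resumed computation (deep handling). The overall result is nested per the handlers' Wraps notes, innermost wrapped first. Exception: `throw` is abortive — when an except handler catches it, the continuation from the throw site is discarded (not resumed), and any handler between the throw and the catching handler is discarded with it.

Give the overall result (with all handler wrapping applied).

Answer: [[0, 0, 0]]

Working:
emit(0) @ H0 ⇒ out+=0
emit(0) @ H0 ⇒ out+=0
H0 returns [0, 0, 0]
H1 returns [0, 0, 0]
H2 returns [[0, 0, 0]]
= [[0, 0, 0]]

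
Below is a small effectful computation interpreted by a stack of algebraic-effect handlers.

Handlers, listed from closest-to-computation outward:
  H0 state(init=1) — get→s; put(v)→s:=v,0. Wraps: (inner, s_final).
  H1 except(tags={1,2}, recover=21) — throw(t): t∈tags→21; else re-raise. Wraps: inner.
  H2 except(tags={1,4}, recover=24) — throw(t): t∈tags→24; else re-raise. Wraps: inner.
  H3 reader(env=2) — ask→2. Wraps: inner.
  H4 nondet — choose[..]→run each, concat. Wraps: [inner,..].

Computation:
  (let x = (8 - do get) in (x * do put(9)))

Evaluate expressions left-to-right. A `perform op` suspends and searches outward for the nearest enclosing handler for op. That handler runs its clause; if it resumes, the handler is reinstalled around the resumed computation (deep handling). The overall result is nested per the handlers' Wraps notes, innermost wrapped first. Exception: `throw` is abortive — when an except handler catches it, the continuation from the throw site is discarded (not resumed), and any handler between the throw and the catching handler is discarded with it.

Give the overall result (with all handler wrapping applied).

Evaluation trace:
get @ H0 ⇒ 1
put(9) @ H0 ⇒ s:=9
H0 returns (0, 9)
H1 returns (0, 9)
H2 returns (0, 9)
H3 returns (0, 9)
H4 returns [(0, 9)]
= [(0, 9)]

Answer: [(0, 9)]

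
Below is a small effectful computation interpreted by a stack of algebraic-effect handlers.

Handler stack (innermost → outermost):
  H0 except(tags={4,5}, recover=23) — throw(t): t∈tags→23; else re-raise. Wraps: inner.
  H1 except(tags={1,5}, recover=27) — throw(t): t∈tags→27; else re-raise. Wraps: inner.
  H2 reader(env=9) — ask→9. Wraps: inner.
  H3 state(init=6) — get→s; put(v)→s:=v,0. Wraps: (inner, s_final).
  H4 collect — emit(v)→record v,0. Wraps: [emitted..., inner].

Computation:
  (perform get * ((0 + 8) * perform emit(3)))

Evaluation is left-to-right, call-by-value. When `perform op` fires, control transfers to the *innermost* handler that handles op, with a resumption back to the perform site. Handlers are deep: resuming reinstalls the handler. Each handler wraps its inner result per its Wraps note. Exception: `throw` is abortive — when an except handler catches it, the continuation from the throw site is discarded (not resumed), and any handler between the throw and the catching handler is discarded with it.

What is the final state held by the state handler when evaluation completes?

Step-by-step:
get @ H3 ⇒ 6
emit(3) @ H4 ⇒ out+=3
H0 returns 0
H1 returns 0
H2 returns 0
H3 returns (0, 6)
H4 returns [3, (0, 6)]
= [3, (0, 6)]

Answer: 6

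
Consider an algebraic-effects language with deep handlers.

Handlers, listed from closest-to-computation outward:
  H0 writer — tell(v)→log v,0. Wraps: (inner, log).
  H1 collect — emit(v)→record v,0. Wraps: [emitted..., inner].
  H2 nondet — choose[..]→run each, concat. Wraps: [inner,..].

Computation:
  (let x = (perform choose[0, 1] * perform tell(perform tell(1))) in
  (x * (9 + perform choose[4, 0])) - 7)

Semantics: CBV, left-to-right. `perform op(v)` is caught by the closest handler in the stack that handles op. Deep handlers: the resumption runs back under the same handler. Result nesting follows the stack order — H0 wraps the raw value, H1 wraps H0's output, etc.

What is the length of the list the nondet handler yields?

Working:
choose[0, 1] @ H2
  branch[0] choose=0:
    tell(1) @ H0 ⇒ log+=1
    tell(0) @ H0 ⇒ log+=0
    choose[4, 0] @ H2
      branch[0] choose=4:
        H0 returns (-7, (1, 0))
        H1 returns [(-7, (1, 0))]
        H2 returns [[(-7, (1, 0))]]
      branch[1] choose=0:
        H0 returns (-7, (1, 0))
        H1 returns [(-7, (1, 0))]
        H2 returns [[(-7, (1, 0))]]
  branch[1] choose=1:
    tell(1) @ H0 ⇒ log+=1
    tell(0) @ H0 ⇒ log+=0
    choose[4, 0] @ H2
      branch[0] choose=4:
        H0 returns (-7, (1, 0))
        H1 returns [(-7, (1, 0))]
        H2 returns [[(-7, (1, 0))]]
      branch[1] choose=0:
        H0 returns (-7, (1, 0))
        H1 returns [(-7, (1, 0))]
        H2 returns [[(-7, (1, 0))]]
= [[(-7, (1, 0))], [(-7, (1, 0))], [(-7, (1, 0))], [(-7, (1, 0))]]

Answer: 4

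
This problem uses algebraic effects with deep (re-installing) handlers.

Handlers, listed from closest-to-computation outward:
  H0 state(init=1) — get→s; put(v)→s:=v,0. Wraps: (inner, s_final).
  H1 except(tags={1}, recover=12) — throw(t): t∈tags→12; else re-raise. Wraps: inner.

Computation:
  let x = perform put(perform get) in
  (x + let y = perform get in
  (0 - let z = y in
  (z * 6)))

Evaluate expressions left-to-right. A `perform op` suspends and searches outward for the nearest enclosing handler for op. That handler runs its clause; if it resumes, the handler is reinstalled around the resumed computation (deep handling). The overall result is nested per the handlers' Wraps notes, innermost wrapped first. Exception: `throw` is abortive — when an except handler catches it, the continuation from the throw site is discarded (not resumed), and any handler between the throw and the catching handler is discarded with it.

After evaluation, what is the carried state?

Answer: 1

Evaluation trace:
get @ H0 ⇒ 1
put(1) @ H0 ⇒ s:=1
get @ H0 ⇒ 1
H0 returns (-6, 1)
H1 returns (-6, 1)
= (-6, 1)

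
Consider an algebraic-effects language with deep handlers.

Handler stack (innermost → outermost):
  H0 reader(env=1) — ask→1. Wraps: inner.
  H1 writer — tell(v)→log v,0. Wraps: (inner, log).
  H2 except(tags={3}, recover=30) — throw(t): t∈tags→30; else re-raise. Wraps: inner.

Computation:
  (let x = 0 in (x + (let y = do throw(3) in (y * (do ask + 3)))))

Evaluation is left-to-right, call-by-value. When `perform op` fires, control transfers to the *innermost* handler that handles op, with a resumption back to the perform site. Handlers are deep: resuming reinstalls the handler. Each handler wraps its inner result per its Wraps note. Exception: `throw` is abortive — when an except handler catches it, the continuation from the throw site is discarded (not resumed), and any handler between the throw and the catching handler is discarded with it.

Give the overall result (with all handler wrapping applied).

Answer: 30

Evaluation trace:
throw(3) @ H2 caught ⇒ 30
= 30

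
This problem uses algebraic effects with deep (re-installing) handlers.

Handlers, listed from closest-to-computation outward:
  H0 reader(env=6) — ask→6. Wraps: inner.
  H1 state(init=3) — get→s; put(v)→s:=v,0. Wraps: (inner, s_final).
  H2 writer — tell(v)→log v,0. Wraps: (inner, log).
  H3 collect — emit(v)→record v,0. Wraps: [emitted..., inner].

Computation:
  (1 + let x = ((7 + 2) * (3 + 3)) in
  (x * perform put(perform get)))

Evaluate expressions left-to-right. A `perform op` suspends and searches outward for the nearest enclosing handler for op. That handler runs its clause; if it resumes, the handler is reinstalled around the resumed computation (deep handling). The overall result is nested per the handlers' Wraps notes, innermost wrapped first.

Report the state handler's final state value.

Answer: 3

Step-by-step:
get @ H1 ⇒ 3
put(3) @ H1 ⇒ s:=3
H0 returns 1
H1 returns (1, 3)
H2 returns ((1, 3), ())
H3 returns [((1, 3), ())]
= [((1, 3), ())]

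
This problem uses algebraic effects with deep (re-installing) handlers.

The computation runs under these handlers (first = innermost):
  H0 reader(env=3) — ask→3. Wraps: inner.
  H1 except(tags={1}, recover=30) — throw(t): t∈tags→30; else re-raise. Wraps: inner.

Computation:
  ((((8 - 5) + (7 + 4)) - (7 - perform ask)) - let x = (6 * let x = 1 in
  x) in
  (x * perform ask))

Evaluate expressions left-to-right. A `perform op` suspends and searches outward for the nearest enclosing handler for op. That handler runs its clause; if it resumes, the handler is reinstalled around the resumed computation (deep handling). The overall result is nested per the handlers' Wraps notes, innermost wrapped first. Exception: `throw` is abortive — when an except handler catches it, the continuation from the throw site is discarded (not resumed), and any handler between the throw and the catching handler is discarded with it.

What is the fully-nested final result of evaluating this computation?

Step-by-step:
ask @ H0 ⇒ 3
ask @ H0 ⇒ 3
H0 returns -8
H1 returns -8
= -8

Answer: -8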